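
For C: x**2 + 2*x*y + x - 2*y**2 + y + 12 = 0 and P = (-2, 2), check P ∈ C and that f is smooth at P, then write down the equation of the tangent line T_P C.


Tangent line at P: x - 11*y + 24 = 0.

Step 1: f(-2, 2) = 0, so P lies on C.
Step 2: partial derivatives
  f_x(x, y) = 2*x + 2*y + 1, f_y(x, y) = 2*x - 4*y + 1.
  f_x(P) = 1, f_y(P) = -11 (gradient nonzero, so P is smooth).
Step 3: tangent line at P: 1·(x − -2) + -11·(y − 2) = 0.
Expanding: x - 11*y + 24 = 0.


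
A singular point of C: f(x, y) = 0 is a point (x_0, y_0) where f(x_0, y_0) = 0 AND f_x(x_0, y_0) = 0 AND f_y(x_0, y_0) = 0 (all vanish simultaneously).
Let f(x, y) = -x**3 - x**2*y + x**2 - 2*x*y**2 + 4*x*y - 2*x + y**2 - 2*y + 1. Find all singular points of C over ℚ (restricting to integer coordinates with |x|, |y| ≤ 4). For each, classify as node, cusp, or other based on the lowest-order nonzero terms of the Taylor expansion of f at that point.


Singular points: {(0, 1)}; classification: cusp.

Compute partial derivatives:
  f_x = -3*x**2 - 2*x*y + 2*x - 2*y**2 + 4*y - 2.
  f_y = -x**2 - 4*x*y + 4*x + 2*y - 2.
Scan x_0 ∈ {−4, ..., 4}. For each x_0, f_y(x_0, y) is a polynomial in y; find its integer roots y ∈ {−4, ..., 4}, then test f_x and f at those candidates.
  x = -4: f_y(-4, y) = 18*y - 34; no integer root y with |y| ≤ 4.
  x = -3: f_y(-3, y) = 14*y - 23; no integer root y with |y| ≤ 4.
  x = -2: f_y(-2, y) = 10*y - 14; no integer root y with |y| ≤ 4.
  x = -1: f_y(-1, y) = 6*y - 7; no integer root y with |y| ≤ 4.
  x = 0: f_y(0, y) = 2*y - 2; vanishes at y ∈ {1}. (0, 1): f_x = 0, f = 0 — SINGULAR.
  x = 1: f_y(1, y) = 1 - 2*y; no integer root y with |y| ≤ 4.
  x = 2: f_y(2, y) = 2 - 6*y; no integer root y with |y| ≤ 4.
  x = 3: f_y(3, y) = 1 - 10*y; no integer root y with |y| ≤ 4.
  x = 4: f_y(4, y) = -14*y - 2; no integer root y with |y| ≤ 4.
Only singular point on the grid: (0, 1).
Classify: substitute x = 0 + u, y = 1 + v and expand: f = -u**3 - u**2*v - 2*u*v**2 + v**2.
No constant or linear terms (consistent with a singular point). Quadratic part: v**2. Cubic part: -u**3 - u**2*v - 2*u*v**2.
The quadratic part v**2 is a perfect square, so there is a single (double) tangent line v = 0, i.e. y = 1. Restricting the cubic part to that line (v = 0) leaves -u**3 ≠ 0, so f is not divisible by v and the branch is v² ≈ u**3 to lowest order — this is a cusp.
Classification: cusp.


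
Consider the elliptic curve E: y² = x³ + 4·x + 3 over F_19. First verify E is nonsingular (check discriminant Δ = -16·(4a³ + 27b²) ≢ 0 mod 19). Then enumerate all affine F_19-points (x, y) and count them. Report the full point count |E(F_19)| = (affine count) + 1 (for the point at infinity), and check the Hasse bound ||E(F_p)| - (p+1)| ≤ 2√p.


Affine points = {(2, 0), (3, 2), (3, 17), (4, 8), (4, 11), (10, 6), (10, 13), (17, 5), (17, 14), (18, 6), (18, 13)}; affine count = 11; |E(F_19)| = 12.

Discriminant check: Δ ∝ 4a³ + 27b² = 4·4³ + 27·3² = 4·64 + 27·9 ≡ 5 (mod 19). Nonzero ⇒ E is nonsingular.
For each x ∈ F_19, compute rhs = x³ + 4·x + 3 mod 19, then count y ∈ F_19 with y² ≡ rhs.
  x = 0: rhs = 3, matching y values: none (0 points).
  x = 1: rhs = 8, matching y values: none (0 points).
  x = 2: rhs = 0, matching y values: 0 (1 points).
  x = 3: rhs = 4, matching y values: 2, 17 (2 points).
  x = 4: rhs = 7, matching y values: 8, 11 (2 points).
  x = 5: rhs = 15, matching y values: none (0 points).
  x = 6: rhs = 15, matching y values: none (0 points).
  x = 7: rhs = 13, matching y values: none (0 points).
  x = 8: rhs = 15, matching y values: none (0 points).
  x = 9: rhs = 8, matching y values: none (0 points).
  x = 10: rhs = 17, matching y values: 6, 13 (2 points).
  x = 11: rhs = 10, matching y values: none (0 points).
  x = 12: rhs = 12, matching y values: none (0 points).
  x = 13: rhs = 10, matching y values: none (0 points).
  x = 14: rhs = 10, matching y values: none (0 points).
  x = 15: rhs = 18, matching y values: none (0 points).
  x = 16: rhs = 2, matching y values: none (0 points).
  x = 17: rhs = 6, matching y values: 5, 14 (2 points).
  x = 18: rhs = 17, matching y values: 6, 13 (2 points).
Total affine count: 11.
Full point count |E(F_19)| = 11 + 1 = 12.
Hasse bound: |12 − (19+1)| = |-8| = 8 ≤ 2√19 ≈ 8.7178 ✓.


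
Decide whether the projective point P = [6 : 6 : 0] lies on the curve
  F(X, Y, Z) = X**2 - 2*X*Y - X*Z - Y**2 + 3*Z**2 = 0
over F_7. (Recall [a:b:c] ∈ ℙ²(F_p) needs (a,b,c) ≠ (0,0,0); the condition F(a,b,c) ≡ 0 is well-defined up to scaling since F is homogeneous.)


F(6,6,0) ≡ 5 (mod 7); P is NOT on the curve.

Evaluate F(6, 6, 0) term-by-term (mod 7).
  X**2 ↦ 1·36·1·1 = 36
  -2*X*Y ↦ -2·6·6·1 = -72
  -X*Z ↦ -1·6·1·0 = 0
  -Y**2 ↦ -1·1·36·1 = -36
  3*Z**2 ↦ 3·1·1·0 = 0
Sum: F(6, 6, 0) = (36) + (-72) + (0) + (-36) + (0) = -72.
Reducing mod 7: -72 ≡ 5 (mod 7).
Since F(a, b, c) ≡ 5 ≠ 0 (mod 7), P does NOT lie on the curve.


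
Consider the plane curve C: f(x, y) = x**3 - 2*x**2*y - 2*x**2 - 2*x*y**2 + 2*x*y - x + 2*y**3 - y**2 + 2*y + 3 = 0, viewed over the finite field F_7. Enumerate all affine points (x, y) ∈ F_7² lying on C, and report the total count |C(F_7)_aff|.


Affine F_7-points: {(0, 5), (2, 2), (4, 6), (5, 6), (6, 5)}; count = 5.

For each of the 49 pairs (x, y) ∈ F_7², evaluate f(x, y) mod 7. Record the zeros.
  x = 0: [0↦3, 1↦6, 2↦5, 3↦5, 4↦4, 5↦0, 6↦5]  zeros at y ∈ {5}
  x = 1: [0↦1, 1↦2, 2↦2, 3↦6, 4↦5, 5↦4, 6↦1]  zeros at y ∈ ∅
  x = 2: [0↦1, 1↦3, 2↦0, 3↦4, 4↦6, 5↦4, 6↦3]  zeros at y ∈ {2}
  x = 3: [0↦2, 1↦1, 2↦5, 3↦5, 4↦6, 5↦6, 6↦3]  zeros at y ∈ ∅
  x = 4: [0↦3, 1↦2, 2↦2, 3↦1, 4↦4, 5↦2, 6↦0]  zeros at y ∈ {6}
  x = 5: [0↦3, 1↦5, 2↦4, 3↦5, 4↦6, 5↦5, 6↦0]  zeros at y ∈ {6}
  x = 6: [0↦1, 1↦2, 2↦3, 3↦2, 4↦4, 5↦0, 6↦2]  zeros at y ∈ {5}
Collecting zeros: affine points = {(0, 5), (2, 2), (4, 6), (5, 6), (6, 5)}.
Total count |C(F_7)_aff| = 5.


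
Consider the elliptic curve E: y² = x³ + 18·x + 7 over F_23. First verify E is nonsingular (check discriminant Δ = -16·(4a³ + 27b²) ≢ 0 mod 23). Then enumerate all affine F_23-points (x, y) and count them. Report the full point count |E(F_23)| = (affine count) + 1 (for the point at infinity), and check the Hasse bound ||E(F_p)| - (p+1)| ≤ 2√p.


Affine points = {(1, 7), (1, 16), (6, 3), (6, 20), (7, 4), (7, 19), (9, 1), (9, 22), (11, 8), (11, 15), (13, 0), (14, 6), (14, 17), (15, 8), (15, 15), (19, 3), (19, 20), (20, 8), (20, 15), (21, 3), (21, 20)}; affine count = 21; |E(F_23)| = 22.

Discriminant check: Δ ∝ 4a³ + 27b² = 4·18³ + 27·7² = 4·5832 + 27·49 ≡ 18 (mod 23). Nonzero ⇒ E is nonsingular.
For each x ∈ F_23, compute rhs = x³ + 18·x + 7 mod 23, then count y ∈ F_23 with y² ≡ rhs.
  x = 0: rhs = 7, matching y values: none (0 points).
  x = 1: rhs = 3, matching y values: 7, 16 (2 points).
  x = 2: rhs = 5, matching y values: none (0 points).
  x = 3: rhs = 19, matching y values: none (0 points).
  x = 4: rhs = 5, matching y values: none (0 points).
  x = 5: rhs = 15, matching y values: none (0 points).
  x = 6: rhs = 9, matching y values: 3, 20 (2 points).
  x = 7: rhs = 16, matching y values: 4, 19 (2 points).
  x = 8: rhs = 19, matching y values: none (0 points).
  x = 9: rhs = 1, matching y values: 1, 22 (2 points).
  x = 10: rhs = 14, matching y values: none (0 points).
  x = 11: rhs = 18, matching y values: 8, 15 (2 points).
  x = 12: rhs = 19, matching y values: none (0 points).
  x = 13: rhs = 0, matching y values: 0 (1 points).
  x = 14: rhs = 13, matching y values: 6, 17 (2 points).
  x = 15: rhs = 18, matching y values: 8, 15 (2 points).
  x = 16: rhs = 21, matching y values: none (0 points).
  x = 17: rhs = 5, matching y values: none (0 points).
  x = 18: rhs = 22, matching y values: none (0 points).
  x = 19: rhs = 9, matching y values: 3, 20 (2 points).
  x = 20: rhs = 18, matching y values: 8, 15 (2 points).
  x = 21: rhs = 9, matching y values: 3, 20 (2 points).
  x = 22: rhs = 11, matching y values: none (0 points).
Total affine count: 21.
Full point count |E(F_23)| = 21 + 1 = 22.
Hasse bound: |22 − (23+1)| = |-2| = 2 ≤ 2√23 ≈ 9.5917 ✓.


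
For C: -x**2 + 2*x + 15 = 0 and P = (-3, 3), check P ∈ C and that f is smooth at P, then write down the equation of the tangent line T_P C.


Tangent line at P: 8*x + 24 = 0.

Step 1: f(-3, 3) = 0, so P lies on C.
Step 2: partial derivatives
  f_x(x, y) = 2 - 2*x, f_y(x, y) = 0.
  f_x(P) = 8, f_y(P) = 0 (gradient nonzero, so P is smooth).
Step 3: tangent line at P: 8·(x − -3) + 0·(y − 3) = 0.
Expanding: 8*x + 24 = 0.


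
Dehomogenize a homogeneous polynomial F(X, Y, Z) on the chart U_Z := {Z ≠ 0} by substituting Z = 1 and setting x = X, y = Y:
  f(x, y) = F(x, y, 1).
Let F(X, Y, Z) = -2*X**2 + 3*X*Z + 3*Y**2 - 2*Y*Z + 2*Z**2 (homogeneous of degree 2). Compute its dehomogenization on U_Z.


f(x, y) = -2*x**2 + 3*x + 3*y**2 - 2*y + 2

On U_Z we set Z = 1. Each monomial c·X^i·Y^j·Z^k in F becomes c·x^i·y^j·1^k = c·x^i·y^j.
Substituting Z = 1: F(X, Y, 1) = -2*x**2 + 3*x + 3*y**2 - 2*y + 2.
Note: deg(f) ≤ deg(F) = 2; strict inequality happens when F is divisible by Z (lost terms).


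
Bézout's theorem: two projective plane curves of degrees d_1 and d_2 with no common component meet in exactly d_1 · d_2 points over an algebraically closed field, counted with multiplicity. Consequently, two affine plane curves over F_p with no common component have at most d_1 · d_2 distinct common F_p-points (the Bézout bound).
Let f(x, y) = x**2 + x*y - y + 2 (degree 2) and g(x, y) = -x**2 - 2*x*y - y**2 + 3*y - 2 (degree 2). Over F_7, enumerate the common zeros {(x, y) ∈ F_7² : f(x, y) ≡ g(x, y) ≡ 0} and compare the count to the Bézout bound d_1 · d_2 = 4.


Common zeros: {(0, 2)}; count = 1; Bézout bound = 4.

deg(f) = 2, deg(g) = 2, so Bézout bound = 4.
Scan x ∈ F_7. For each x, list the y ∈ F_7 with f(x, y) ≡ 0 and those with g(x, y) ≡ 0 (mod 7); the common zeros in that column are the intersection.
  x = 0: f ≡ 0 at y ∈ {2}; g ≡ 0 at y ∈ {1, 2}; common: {2}.
  x = 1: f ≡ 0 at y ∈ ∅; g ≡ 0 at y ∈ ∅; common: ∅.
  x = 2: f ≡ 0 at y ∈ {1}; g ≡ 0 at y ∈ ∅; common: ∅.
  x = 3: f ≡ 0 at y ∈ {5}; g ≡ 0 at y ∈ {2}; common: ∅.
  x = 4: f ≡ 0 at y ∈ {1}; g ≡ 0 at y ∈ {3, 6}; common: ∅.
  x = 5: f ≡ 0 at y ∈ {2}; g ≡ 0 at y ∈ {1, 6}; common: ∅.
  x = 6: f ≡ 0 at y ∈ {5}; g ≡ 0 at y ∈ ∅; common: ∅.
Collecting: common zeros = {(0, 2)}, so the count is 1.
Comparison with the Bézout bound: 1 ≤ 4 = deg(f)·deg(g), as expected for curves with no common component (the affine F_7-count falls short of the bound because intersections may lie at infinity, over extension fields, or carry multiplicity).


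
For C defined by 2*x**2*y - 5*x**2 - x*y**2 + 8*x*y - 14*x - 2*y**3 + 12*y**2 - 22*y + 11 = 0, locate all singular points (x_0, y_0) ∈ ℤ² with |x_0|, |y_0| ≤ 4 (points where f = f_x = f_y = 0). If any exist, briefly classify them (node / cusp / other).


Singular points: {(-1, 2)}; classification: node.

Compute partial derivatives:
  f_x = 4*x*y - 10*x - y**2 + 8*y - 14.
  f_y = 2*x**2 - 2*x*y + 8*x - 6*y**2 + 24*y - 22.
Scan x_0 ∈ {−4, ..., 4}. For each x_0, f_y(x_0, y) is a polynomial in y; find its integer roots y ∈ {−4, ..., 4}, then test f_x and f at those candidates.
  x = -4: f_y(-4, y) = -6*y**2 + 32*y - 22; no integer root y with |y| ≤ 4.
  x = -3: f_y(-3, y) = -6*y**2 + 30*y - 28; no integer root y with |y| ≤ 4.
  x = -2: f_y(-2, y) = -6*y**2 + 28*y - 30; vanishes at y ∈ {3}. (-2, 3): f_x = -3 ≠ 0.
  x = -1: f_y(-1, y) = -6*y**2 + 26*y - 28; vanishes at y ∈ {2}. (-1, 2): f_x = 0, f = 0 — SINGULAR.
  x = 0: f_y(0, y) = -6*y**2 + 24*y - 22; no integer root y with |y| ≤ 4.
  x = 1: f_y(1, y) = -6*y**2 + 22*y - 12; vanishes at y ∈ {3}. (1, 3): f_x = 3 ≠ 0.
  x = 2: f_y(2, y) = -6*y**2 + 20*y + 2; no integer root y with |y| ≤ 4.
  x = 3: f_y(3, y) = -6*y**2 + 18*y + 20; no integer root y with |y| ≤ 4.
  x = 4: f_y(4, y) = -6*y**2 + 16*y + 42; no integer root y with |y| ≤ 4.
Only singular point on the grid: (-1, 2).
Classify: substitute x = -1 + u, y = 2 + v and expand: f = 2*u**2*v - u**2 - u*v**2 - 2*v**3 + v**2.
No constant or linear terms (consistent with a singular point). Quadratic part: -u**2 + v**2. Cubic part: 2*u**2*v - u*v**2 - 2*v**3.
The quadratic part v**2 - u**2 = (v − u)(v + u) splits into two distinct linear factors, so there are two distinct tangent lines y − 2 = ±(x − -1) — this is a node (ordinary double point).
Classification: node.


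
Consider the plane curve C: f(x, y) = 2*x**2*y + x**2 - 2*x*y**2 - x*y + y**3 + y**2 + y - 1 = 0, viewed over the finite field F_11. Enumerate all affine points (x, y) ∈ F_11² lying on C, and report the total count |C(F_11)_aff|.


Affine F_11-points: {(0, 5), (0, 8), (1, 0), (1, 5), (1, 7), (2, 5), (3, 5), (4, 3), (4, 5), (4, 10), (5, 2), (5, 5), (6, 5), (6, 7), (6, 10), (7, 5), (8, 2), (8, 5), (8, 8), (9, 5), (10, 0), (10, 3), (10, 5)}; count = 23.

For each of the 121 pairs (x, y) ∈ F_11², evaluate f(x, y) mod 11. Record the zeros.
  x = 0: [0↦10, 1↦2, 2↦2, 3↦5, 4↦6, 5↦0, 6↦4, 7↦2, 8↦0, 9↦4, 10↦9]  zeros at y ∈ {5, 8}
  x = 1: [0↦0, 1↦2, 2↦8, 3↦2, 4↦1, 5↦0, 6↦5, 7↦0, 8↦2, 9↦6, 10↦7]  zeros at y ∈ {0, 5, 7}
  x = 2: [0↦3, 1↦8, 2↦2, 3↦2, 4↦3, 5↦0, 6↦10, 7↦6, 8↦5, 9↦2, 10↦3]  zeros at y ∈ {5}
  x = 3: [0↦8, 1↦9, 2↦6, 3↦5, 4↦1, 5↦0, 6↦8, 7↦9, 8↦9, 9↦3, 10↦8]  zeros at y ∈ {5}
  x = 4: [0↦4, 1↦5, 2↦9, 3↦0, 4↦6, 5↦0, 6↦10, 7↦9, 8↦3, 9↦9, 10↦0]  zeros at y ∈ {3, 5, 10}
  x = 5: [0↦2, 1↦7, 2↦0, 3↦9, 4↦7, 5↦0, 6↦5, 7↦6, 8↦9, 9↦9, 10↦1]  zeros at y ∈ {2, 5}
  x = 6: [0↦2, 1↦4, 2↦1, 3↦10, 4↦4, 5↦0, 6↦4, 7↦0, 8↦5, 9↦3, 10↦0]  zeros at y ∈ {5, 7, 10}
  x = 7: [0↦4, 1↦7, 2↦1, 3↦3, 4↦8, 5↦0, 6↦7, 7↦2, 8↦2, 9↦2, 10↦8]  zeros at y ∈ {5}
  x = 8: [0↦8, 1↦5, 2↦0, 3↦10, 4↦8, 5↦0, 6↦3, 7↦1, 8↦0, 9↦6, 10↦3]  zeros at y ∈ {2, 5, 8}
  x = 9: [0↦3, 1↦9, 2↦9, 3↦9, 4↦4, 5↦0, 6↦3, 7↦8, 8↦10, 9↦4, 10↦7]  zeros at y ∈ {5}
  x = 10: [0↦0, 1↦8, 2↦6, 3↦0, 4↦7, 5↦0, 6↦7, 7↦1, 8↦10, 9↦7, 10↦9]  zeros at y ∈ {0, 3, 5}
Collecting zeros: affine points = {(0, 5), (0, 8), (1, 0), (1, 5), (1, 7), (2, 5), (3, 5), (4, 3), (4, 5), (4, 10), (5, 2), (5, 5), (6, 5), (6, 7), (6, 10), (7, 5), (8, 2), (8, 5), (8, 8), (9, 5), (10, 0), (10, 3), (10, 5)}.
Total count |C(F_11)_aff| = 23.


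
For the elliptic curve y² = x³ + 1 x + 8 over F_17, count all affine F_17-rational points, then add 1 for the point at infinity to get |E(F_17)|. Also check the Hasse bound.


Affine points = {(0, 5), (0, 12), (2, 1), (2, 16), (3, 2), (3, 15), (4, 5), (4, 12), (5, 6), (5, 11), (6, 3), (6, 14), (7, 1), (7, 16), (8, 1), (8, 16), (9, 7), (9, 10), (10, 7), (10, 10), (13, 5), (13, 12), (15, 7), (15, 10)}; affine count = 24; |E(F_17)| = 25.

Discriminant check: Δ ∝ 4a³ + 27b² = 4·1³ + 27·8² = 4·1 + 27·64 ≡ 15 (mod 17). Nonzero ⇒ E is nonsingular.
For each x ∈ F_17, compute rhs = x³ + 1·x + 8 mod 17, then count y ∈ F_17 with y² ≡ rhs.
  x = 0: rhs = 8, matching y values: 5, 12 (2 points).
  x = 1: rhs = 10, matching y values: none (0 points).
  x = 2: rhs = 1, matching y values: 1, 16 (2 points).
  x = 3: rhs = 4, matching y values: 2, 15 (2 points).
  x = 4: rhs = 8, matching y values: 5, 12 (2 points).
  x = 5: rhs = 2, matching y values: 6, 11 (2 points).
  x = 6: rhs = 9, matching y values: 3, 14 (2 points).
  x = 7: rhs = 1, matching y values: 1, 16 (2 points).
  x = 8: rhs = 1, matching y values: 1, 16 (2 points).
  x = 9: rhs = 15, matching y values: 7, 10 (2 points).
  x = 10: rhs = 15, matching y values: 7, 10 (2 points).
  x = 11: rhs = 7, matching y values: none (0 points).
  x = 12: rhs = 14, matching y values: none (0 points).
  x = 13: rhs = 8, matching y values: 5, 12 (2 points).
  x = 14: rhs = 12, matching y values: none (0 points).
  x = 15: rhs = 15, matching y values: 7, 10 (2 points).
  x = 16: rhs = 6, matching y values: none (0 points).
Total affine count: 24.
Full point count |E(F_17)| = 24 + 1 = 25.
Hasse bound: |25 − (17+1)| = |7| = 7 ≤ 2√17 ≈ 8.2462 ✓.


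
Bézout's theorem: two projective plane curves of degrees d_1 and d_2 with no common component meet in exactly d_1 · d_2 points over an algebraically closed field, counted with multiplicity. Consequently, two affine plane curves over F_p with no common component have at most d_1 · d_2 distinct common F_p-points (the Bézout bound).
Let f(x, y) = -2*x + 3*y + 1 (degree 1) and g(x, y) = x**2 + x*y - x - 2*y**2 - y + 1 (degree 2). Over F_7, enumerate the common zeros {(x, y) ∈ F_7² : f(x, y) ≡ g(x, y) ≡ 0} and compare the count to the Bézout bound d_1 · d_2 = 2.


Common zeros: {(1, 5)}; count = 1; Bézout bound = 2.

deg(f) = 1, deg(g) = 2, so Bézout bound = 2.
Scan x ∈ F_7. For each x, list the y ∈ F_7 with f(x, y) ≡ 0 and those with g(x, y) ≡ 0 (mod 7); the common zeros in that column are the intersection.
  x = 0: f ≡ 0 at y ∈ {2}; g ≡ 0 at y ∈ {4, 6}; common: ∅.
  x = 1: f ≡ 0 at y ∈ {5}; g ≡ 0 at y ∈ {2, 5}; common: {5}.
  x = 2: f ≡ 0 at y ∈ {1}; g ≡ 0 at y ∈ {5, 6}; common: ∅.
  x = 3: f ≡ 0 at y ∈ {4}; g ≡ 0 at y ∈ {0, 1}; common: ∅.
  x = 4: f ≡ 0 at y ∈ {0}; g ≡ 0 at y ∈ {1, 4}; common: ∅.
  x = 5: f ≡ 0 at y ∈ {3}; g ≡ 0 at y ∈ {0, 2}; common: ∅.
  x = 6: f ≡ 0 at y ∈ {6}; g ≡ 0 at y ∈ {3}; common: ∅.
Collecting: common zeros = {(1, 5)}, so the count is 1.
Comparison with the Bézout bound: 1 ≤ 2 = deg(f)·deg(g), as expected for curves with no common component (the affine F_7-count falls short of the bound because intersections may lie at infinity, over extension fields, or carry multiplicity).


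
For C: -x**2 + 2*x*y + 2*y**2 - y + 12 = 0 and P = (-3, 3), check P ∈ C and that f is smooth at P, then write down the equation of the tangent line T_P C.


Tangent line at P: 12*x + 5*y + 21 = 0.

Step 1: f(-3, 3) = 0, so P lies on C.
Step 2: partial derivatives
  f_x(x, y) = -2*x + 2*y, f_y(x, y) = 2*x + 4*y - 1.
  f_x(P) = 12, f_y(P) = 5 (gradient nonzero, so P is smooth).
Step 3: tangent line at P: 12·(x − -3) + 5·(y − 3) = 0.
Expanding: 12*x + 5*y + 21 = 0.


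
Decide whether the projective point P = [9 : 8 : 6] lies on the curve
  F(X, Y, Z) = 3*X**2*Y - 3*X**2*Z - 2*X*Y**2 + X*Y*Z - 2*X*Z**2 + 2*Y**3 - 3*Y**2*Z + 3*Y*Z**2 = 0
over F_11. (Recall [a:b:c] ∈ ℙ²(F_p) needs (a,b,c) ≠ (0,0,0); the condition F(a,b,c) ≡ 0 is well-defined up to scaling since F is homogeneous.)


F(9,8,6) ≡ 8 (mod 11); P is NOT on the curve.

Evaluate F(9, 8, 6) term-by-term (mod 11).
  3*X**2*Y ↦ 3·81·8·1 = 1944
  -3*X**2*Z ↦ -3·81·1·6 = -1458
  -2*X*Y**2 ↦ -2·9·64·1 = -1152
  X*Y*Z ↦ 1·9·8·6 = 432
  -2*X*Z**2 ↦ -2·9·1·36 = -648
  2*Y**3 ↦ 2·1·512·1 = 1024
  -3*Y**2*Z ↦ -3·1·64·6 = -1152
  3*Y*Z**2 ↦ 3·1·8·36 = 864
Sum: F(9, 8, 6) = (1944) + (-1458) + (-1152) + (432) + (-648) + (1024) + (-1152) + (864) = -146.
Reducing mod 11: -146 ≡ 8 (mod 11).
Since F(a, b, c) ≡ 8 ≠ 0 (mod 11), P does NOT lie on the curve.


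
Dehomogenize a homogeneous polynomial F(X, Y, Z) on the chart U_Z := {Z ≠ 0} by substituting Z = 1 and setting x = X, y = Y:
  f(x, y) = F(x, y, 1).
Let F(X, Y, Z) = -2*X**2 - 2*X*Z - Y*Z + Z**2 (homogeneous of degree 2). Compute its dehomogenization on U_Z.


f(x, y) = -2*x**2 - 2*x - y + 1

On U_Z we set Z = 1. Each monomial c·X^i·Y^j·Z^k in F becomes c·x^i·y^j·1^k = c·x^i·y^j.
Substituting Z = 1: F(X, Y, 1) = -2*x**2 - 2*x - y + 1.
Note: deg(f) ≤ deg(F) = 2; strict inequality happens when F is divisible by Z (lost terms).


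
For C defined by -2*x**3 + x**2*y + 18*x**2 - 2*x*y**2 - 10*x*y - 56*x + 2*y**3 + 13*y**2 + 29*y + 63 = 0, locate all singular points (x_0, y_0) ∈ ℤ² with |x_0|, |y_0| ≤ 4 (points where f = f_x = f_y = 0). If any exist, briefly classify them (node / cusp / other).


Singular points: {(3, -1)}; classification: node.

Compute partial derivatives:
  f_x = -6*x**2 + 2*x*y + 36*x - 2*y**2 - 10*y - 56.
  f_y = x**2 - 4*x*y - 10*x + 6*y**2 + 26*y + 29.
Scan x_0 ∈ {−4, ..., 4}. For each x_0, f_y(x_0, y) is a polynomial in y; find its integer roots y ∈ {−4, ..., 4}, then test f_x and f at those candidates.
  x = -4: f_y(-4, y) = 6*y**2 + 42*y + 85; no integer root y with |y| ≤ 4.
  x = -3: f_y(-3, y) = 6*y**2 + 38*y + 68; no integer root y with |y| ≤ 4.
  x = -2: f_y(-2, y) = 6*y**2 + 34*y + 53; no integer root y with |y| ≤ 4.
  x = -1: f_y(-1, y) = 6*y**2 + 30*y + 40; no integer root y with |y| ≤ 4.
  x = 0: f_y(0, y) = 6*y**2 + 26*y + 29; no integer root y with |y| ≤ 4.
  x = 1: f_y(1, y) = 6*y**2 + 22*y + 20; vanishes at y ∈ {-2}. (1, -2): f_x = -18 ≠ 0.
  x = 2: f_y(2, y) = 6*y**2 + 18*y + 13; no integer root y with |y| ≤ 4.
  x = 3: f_y(3, y) = 6*y**2 + 14*y + 8; vanishes at y ∈ {-1}. (3, -1): f_x = 0, f = 0 — SINGULAR.
  x = 4: f_y(4, y) = 6*y**2 + 10*y + 5; no integer root y with |y| ≤ 4.
Only singular point on the grid: (3, -1).
Classify: substitute x = 3 + u, y = -1 + v and expand: f = -2*u**3 + u**2*v - u**2 - 2*u*v**2 + 2*v**3 + v**2.
No constant or linear terms (consistent with a singular point). Quadratic part: -u**2 + v**2. Cubic part: -2*u**3 + u**2*v - 2*u*v**2 + 2*v**3.
The quadratic part v**2 - u**2 = (v − u)(v + u) splits into two distinct linear factors, so there are two distinct tangent lines y − -1 = ±(x − 3) — this is a node (ordinary double point).
Classification: node.


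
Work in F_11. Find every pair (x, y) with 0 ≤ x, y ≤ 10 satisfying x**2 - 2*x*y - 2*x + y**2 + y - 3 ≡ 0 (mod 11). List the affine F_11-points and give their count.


Affine F_11-points: {(3, 0), (3, 5), (5, 10), (6, 1), (6, 10), (8, 7), (8, 8), (9, 1), (9, 5), (10, 0), (10, 8)}; count = 11.

For each of the 121 pairs (x, y) ∈ F_11², evaluate f(x, y) mod 11. Record the zeros.
  x = 0: [0↦8, 1↦10, 2↦3, 3↦9, 4↦6, 5↦5, 6↦6, 7↦9, 8↦3, 9↦10, 10↦8]  zeros at y ∈ ∅
  x = 1: [0↦7, 1↦7, 2↦9, 3↦2, 4↦8, 5↦5, 6↦4, 7↦5, 8↦8, 9↦2, 10↦9]  zeros at y ∈ ∅
  x = 2: [0↦8, 1↦6, 2↦6, 3↦8, 4↦1, 5↦7, 6↦4, 7↦3, 8↦4, 9↦7, 10↦1]  zeros at y ∈ ∅
  x = 3: [0↦0, 1↦7, 2↦5, 3↦5, 4↦7, 5↦0, 6↦6, 7↦3, 8↦2, 9↦3, 10↦6]  zeros at y ∈ {0, 5}
  x = 4: [0↦5, 1↦10, 2↦6, 3↦4, 4↦4, 5↦6, 6↦10, 7↦5, 8↦2, 9↦1, 10↦2]  zeros at y ∈ ∅
  x = 5: [0↦1, 1↦4, 2↦9, 3↦5, 4↦3, 5↦3, 6↦5, 7↦9, 8↦4, 9↦1, 10↦0]  zeros at y ∈ {10}
  x = 6: [0↦10, 1↦0, 2↦3, 3↦8, 4↦4, 5↦2, 6↦2, 7↦4, 8↦8, 9↦3, 10↦0]  zeros at y ∈ {1, 10}
  x = 7: [0↦10, 1↦9, 2↦10, 3↦2, 4↦7, 5↦3, 6↦1, 7↦1, 8↦3, 9↦7, 10↦2]  zeros at y ∈ ∅
  x = 8: [0↦1, 1↦9, 2↦8, 3↦9, 4↦1, 5↦6, 6↦2, 7↦0, 8↦0, 9↦2, 10↦6]  zeros at y ∈ {7, 8}
  x = 9: [0↦5, 1↦0, 2↦8, 3↦7, 4↦8, 5↦0, 6↦5, 7↦1, 8↦10, 9↦10, 10↦1]  zeros at y ∈ {1, 5}
  x = 10: [0↦0, 1↦4, 2↦10, 3↦7, 4↦6, 5↦7, 6↦10, 7↦4, 8↦0, 9↦9, 10↦9]  zeros at y ∈ {0, 8}
Collecting zeros: affine points = {(3, 0), (3, 5), (5, 10), (6, 1), (6, 10), (8, 7), (8, 8), (9, 1), (9, 5), (10, 0), (10, 8)}.
Total count |C(F_11)_aff| = 11.


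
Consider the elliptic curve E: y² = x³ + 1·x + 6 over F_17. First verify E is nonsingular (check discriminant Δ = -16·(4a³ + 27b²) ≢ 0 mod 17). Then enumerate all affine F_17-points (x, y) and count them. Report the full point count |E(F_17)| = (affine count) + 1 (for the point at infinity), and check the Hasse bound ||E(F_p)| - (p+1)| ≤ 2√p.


Affine points = {(1, 5), (1, 12), (2, 4), (2, 13), (3, 6), (3, 11), (5, 0), (7, 4), (7, 13), (8, 4), (8, 13), (9, 8), (9, 9), (10, 8), (10, 9), (15, 8), (15, 9), (16, 2), (16, 15)}; affine count = 19; |E(F_17)| = 20.

Discriminant check: Δ ∝ 4a³ + 27b² = 4·1³ + 27·6² = 4·1 + 27·36 ≡ 7 (mod 17). Nonzero ⇒ E is nonsingular.
For each x ∈ F_17, compute rhs = x³ + 1·x + 6 mod 17, then count y ∈ F_17 with y² ≡ rhs.
  x = 0: rhs = 6, matching y values: none (0 points).
  x = 1: rhs = 8, matching y values: 5, 12 (2 points).
  x = 2: rhs = 16, matching y values: 4, 13 (2 points).
  x = 3: rhs = 2, matching y values: 6, 11 (2 points).
  x = 4: rhs = 6, matching y values: none (0 points).
  x = 5: rhs = 0, matching y values: 0 (1 points).
  x = 6: rhs = 7, matching y values: none (0 points).
  x = 7: rhs = 16, matching y values: 4, 13 (2 points).
  x = 8: rhs = 16, matching y values: 4, 13 (2 points).
  x = 9: rhs = 13, matching y values: 8, 9 (2 points).
  x = 10: rhs = 13, matching y values: 8, 9 (2 points).
  x = 11: rhs = 5, matching y values: none (0 points).
  x = 12: rhs = 12, matching y values: none (0 points).
  x = 13: rhs = 6, matching y values: none (0 points).
  x = 14: rhs = 10, matching y values: none (0 points).
  x = 15: rhs = 13, matching y values: 8, 9 (2 points).
  x = 16: rhs = 4, matching y values: 2, 15 (2 points).
Total affine count: 19.
Full point count |E(F_17)| = 19 + 1 = 20.
Hasse bound: |20 − (17+1)| = |2| = 2 ≤ 2√17 ≈ 8.2462 ✓.


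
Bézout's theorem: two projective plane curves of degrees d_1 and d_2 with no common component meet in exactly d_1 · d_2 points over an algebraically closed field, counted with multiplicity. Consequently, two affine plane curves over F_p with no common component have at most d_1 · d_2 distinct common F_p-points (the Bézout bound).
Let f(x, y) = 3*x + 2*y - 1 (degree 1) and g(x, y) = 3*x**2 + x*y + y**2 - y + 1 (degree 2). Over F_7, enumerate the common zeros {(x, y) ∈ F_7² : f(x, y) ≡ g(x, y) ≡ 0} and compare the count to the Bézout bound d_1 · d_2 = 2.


Common zeros: ∅; count = 0; Bézout bound = 2.

deg(f) = 1, deg(g) = 2, so Bézout bound = 2.
Scan x ∈ F_7. For each x, list the y ∈ F_7 with f(x, y) ≡ 0 and those with g(x, y) ≡ 0 (mod 7); the common zeros in that column are the intersection.
  x = 0: f ≡ 0 at y ∈ {4}; g ≡ 0 at y ∈ {3, 5}; common: ∅.
  x = 1: f ≡ 0 at y ∈ {6}; g ≡ 0 at y ∈ ∅; common: ∅.
  x = 2: f ≡ 0 at y ∈ {1}; g ≡ 0 at y ∈ ∅; common: ∅.
  x = 3: f ≡ 0 at y ∈ {3}; g ≡ 0 at y ∈ {0, 5}; common: ∅.
  x = 4: f ≡ 0 at y ∈ {5}; g ≡ 0 at y ∈ {0, 4}; common: ∅.
  x = 5: f ≡ 0 at y ∈ {0}; g ≡ 0 at y ∈ ∅; common: ∅.
  x = 6: f ≡ 0 at y ∈ {2}; g ≡ 0 at y ∈ {3, 6}; common: ∅.
Collecting: common zeros = ∅, so the count is 0.
Comparison with the Bézout bound: 0 ≤ 2 = deg(f)·deg(g), as expected for curves with no common component (the affine F_7-count falls short of the bound because intersections may lie at infinity, over extension fields, or carry multiplicity).


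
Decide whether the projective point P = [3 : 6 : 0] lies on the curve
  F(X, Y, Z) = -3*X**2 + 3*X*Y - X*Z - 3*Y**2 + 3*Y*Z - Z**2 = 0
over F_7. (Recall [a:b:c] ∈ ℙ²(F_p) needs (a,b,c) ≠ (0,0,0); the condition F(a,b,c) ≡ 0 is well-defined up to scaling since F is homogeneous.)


F(3,6,0) ≡ 3 (mod 7); P is NOT on the curve.

Evaluate F(3, 6, 0) term-by-term (mod 7).
  -3*X**2 ↦ -3·9·1·1 = -27
  3*X*Y ↦ 3·3·6·1 = 54
  -X*Z ↦ -1·3·1·0 = 0
  -3*Y**2 ↦ -3·1·36·1 = -108
  3*Y*Z ↦ 3·1·6·0 = 0
  -Z**2 ↦ -1·1·1·0 = 0
Sum: F(3, 6, 0) = (-27) + (54) + (0) + (-108) + (0) + (0) = -81.
Reducing mod 7: -81 ≡ 3 (mod 7).
Since F(a, b, c) ≡ 3 ≠ 0 (mod 7), P does NOT lie on the curve.


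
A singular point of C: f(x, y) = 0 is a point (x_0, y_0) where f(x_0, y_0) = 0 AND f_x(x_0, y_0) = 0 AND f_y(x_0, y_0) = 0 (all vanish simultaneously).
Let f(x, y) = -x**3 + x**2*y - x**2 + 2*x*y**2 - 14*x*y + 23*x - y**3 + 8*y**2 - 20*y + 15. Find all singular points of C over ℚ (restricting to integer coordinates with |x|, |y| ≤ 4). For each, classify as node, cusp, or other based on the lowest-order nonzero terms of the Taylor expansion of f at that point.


Singular points: {(1, 3)}; classification: node.

Compute partial derivatives:
  f_x = -3*x**2 + 2*x*y - 2*x + 2*y**2 - 14*y + 23.
  f_y = x**2 + 4*x*y - 14*x - 3*y**2 + 16*y - 20.
Scan x_0 ∈ {−4, ..., 4}. For each x_0, f_y(x_0, y) is a polynomial in y; find its integer roots y ∈ {−4, ..., 4}, then test f_x and f at those candidates.
  x = -4: f_y(-4, y) = 52 - 3*y**2; no integer root y with |y| ≤ 4.
  x = -3: f_y(-3, y) = -3*y**2 + 4*y + 31; no integer root y with |y| ≤ 4.
  x = -2: f_y(-2, y) = -3*y**2 + 8*y + 12; no integer root y with |y| ≤ 4.
  x = -1: f_y(-1, y) = -3*y**2 + 12*y - 5; no integer root y with |y| ≤ 4.
  x = 0: f_y(0, y) = -3*y**2 + 16*y - 20; vanishes at y ∈ {2}. (0, 2): f_x = 3 ≠ 0.
  x = 1: f_y(1, y) = -3*y**2 + 20*y - 33; vanishes at y ∈ {3}. (1, 3): f_x = 0, f = 0 — SINGULAR.
  x = 2: f_y(2, y) = -3*y**2 + 24*y - 44; no integer root y with |y| ≤ 4.
  x = 3: f_y(3, y) = -3*y**2 + 28*y - 53; no integer root y with |y| ≤ 4.
  x = 4: f_y(4, y) = -3*y**2 + 32*y - 60; no integer root y with |y| ≤ 4.
Only singular point on the grid: (1, 3).
Classify: substitute x = 1 + u, y = 3 + v and expand: f = -u**3 + u**2*v - u**2 + 2*u*v**2 - v**3 + v**2.
No constant or linear terms (consistent with a singular point). Quadratic part: -u**2 + v**2. Cubic part: -u**3 + u**2*v + 2*u*v**2 - v**3.
The quadratic part v**2 - u**2 = (v − u)(v + u) splits into two distinct linear factors, so there are two distinct tangent lines y − 3 = ±(x − 1) — this is a node (ordinary double point).
Classification: node.


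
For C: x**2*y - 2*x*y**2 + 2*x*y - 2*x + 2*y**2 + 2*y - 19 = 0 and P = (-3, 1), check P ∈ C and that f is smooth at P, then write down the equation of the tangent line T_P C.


Tangent line at P: -8*x + 21*y - 45 = 0.

Step 1: f(-3, 1) = 0, so P lies on C.
Step 2: partial derivatives
  f_x(x, y) = 2*x*y - 2*y**2 + 2*y - 2, f_y(x, y) = x**2 - 4*x*y + 2*x + 4*y + 2.
  f_x(P) = -8, f_y(P) = 21 (gradient nonzero, so P is smooth).
Step 3: tangent line at P: -8·(x − -3) + 21·(y − 1) = 0.
Expanding: -8*x + 21*y - 45 = 0.


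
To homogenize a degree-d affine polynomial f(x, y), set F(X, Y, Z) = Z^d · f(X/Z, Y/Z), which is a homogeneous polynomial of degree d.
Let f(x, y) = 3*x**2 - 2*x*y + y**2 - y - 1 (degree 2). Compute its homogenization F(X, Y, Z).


F(X, Y, Z) = 3*X**2 - 2*X*Y + Y**2 - Y*Z - Z**2

deg(f) = 2.
Substitute x = X/Z, y = Y/Z into f, then multiply by Z^2.
  monomial 3·x^2·y^0 ↦ 3·X^2·Y^0·Z^0.
  monomial -2·x^1·y^1 ↦ -2·X^1·Y^1·Z^0.
  monomial 1·x^0·y^2 ↦ 1·X^0·Y^2·Z^0.
  monomial -1·x^0·y^1 ↦ -1·X^0·Y^1·Z^1.
  monomial -1·x^0·y^0 ↦ -1·X^0·Y^0·Z^2.
Collecting: F(X, Y, Z) = 3*X**2 - 2*X*Y + Y**2 - Y*Z - Z**2.


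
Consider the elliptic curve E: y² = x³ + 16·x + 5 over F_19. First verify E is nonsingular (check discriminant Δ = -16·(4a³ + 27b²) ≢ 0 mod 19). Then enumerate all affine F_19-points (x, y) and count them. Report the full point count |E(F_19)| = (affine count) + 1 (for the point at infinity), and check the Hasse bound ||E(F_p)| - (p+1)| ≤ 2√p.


Affine points = {(0, 9), (0, 10), (2, 8), (2, 11), (3, 2), (3, 17), (4, 0), (5, 1), (5, 18), (7, 2), (7, 17), (9, 2), (9, 17), (10, 5), (10, 14), (11, 7), (11, 12), (12, 5), (12, 14), (13, 4), (13, 15), (14, 3), (14, 16), (16, 5), (16, 14), (18, 8), (18, 11)}; affine count = 27; |E(F_19)| = 28.

Discriminant check: Δ ∝ 4a³ + 27b² = 4·16³ + 27·5² = 4·4096 + 27·25 ≡ 16 (mod 19). Nonzero ⇒ E is nonsingular.
For each x ∈ F_19, compute rhs = x³ + 16·x + 5 mod 19, then count y ∈ F_19 with y² ≡ rhs.
  x = 0: rhs = 5, matching y values: 9, 10 (2 points).
  x = 1: rhs = 3, matching y values: none (0 points).
  x = 2: rhs = 7, matching y values: 8, 11 (2 points).
  x = 3: rhs = 4, matching y values: 2, 17 (2 points).
  x = 4: rhs = 0, matching y values: 0 (1 points).
  x = 5: rhs = 1, matching y values: 1, 18 (2 points).
  x = 6: rhs = 13, matching y values: none (0 points).
  x = 7: rhs = 4, matching y values: 2, 17 (2 points).
  x = 8: rhs = 18, matching y values: none (0 points).
  x = 9: rhs = 4, matching y values: 2, 17 (2 points).
  x = 10: rhs = 6, matching y values: 5, 14 (2 points).
  x = 11: rhs = 11, matching y values: 7, 12 (2 points).
  x = 12: rhs = 6, matching y values: 5, 14 (2 points).
  x = 13: rhs = 16, matching y values: 4, 15 (2 points).
  x = 14: rhs = 9, matching y values: 3, 16 (2 points).
  x = 15: rhs = 10, matching y values: none (0 points).
  x = 16: rhs = 6, matching y values: 5, 14 (2 points).
  x = 17: rhs = 3, matching y values: none (0 points).
  x = 18: rhs = 7, matching y values: 8, 11 (2 points).
Total affine count: 27.
Full point count |E(F_19)| = 27 + 1 = 28.
Hasse bound: |28 − (19+1)| = |8| = 8 ≤ 2√19 ≈ 8.7178 ✓.


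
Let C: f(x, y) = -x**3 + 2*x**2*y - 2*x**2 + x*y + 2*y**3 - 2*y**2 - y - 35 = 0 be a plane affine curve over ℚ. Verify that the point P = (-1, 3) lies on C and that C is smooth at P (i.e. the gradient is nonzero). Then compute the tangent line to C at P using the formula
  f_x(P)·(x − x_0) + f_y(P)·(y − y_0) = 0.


Tangent line at P: -8*x + 42*y - 134 = 0.

Step 1: f(-1, 3) = 0, so P lies on C.
Step 2: partial derivatives
  f_x(x, y) = -3*x**2 + 4*x*y - 4*x + y, f_y(x, y) = 2*x**2 + x + 6*y**2 - 4*y - 1.
  f_x(P) = -8, f_y(P) = 42 (gradient nonzero, so P is smooth).
Step 3: tangent line at P: -8·(x − -1) + 42·(y − 3) = 0.
Expanding: -8*x + 42*y - 134 = 0.


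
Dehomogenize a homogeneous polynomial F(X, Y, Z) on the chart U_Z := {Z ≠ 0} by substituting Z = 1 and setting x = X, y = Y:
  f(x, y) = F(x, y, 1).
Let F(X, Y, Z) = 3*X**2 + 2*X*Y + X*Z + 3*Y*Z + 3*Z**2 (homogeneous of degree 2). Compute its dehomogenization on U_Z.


f(x, y) = 3*x**2 + 2*x*y + x + 3*y + 3

On U_Z we set Z = 1. Each monomial c·X^i·Y^j·Z^k in F becomes c·x^i·y^j·1^k = c·x^i·y^j.
Substituting Z = 1: F(X, Y, 1) = 3*x**2 + 2*x*y + x + 3*y + 3.
Note: deg(f) ≤ deg(F) = 2; strict inequality happens when F is divisible by Z (lost terms).


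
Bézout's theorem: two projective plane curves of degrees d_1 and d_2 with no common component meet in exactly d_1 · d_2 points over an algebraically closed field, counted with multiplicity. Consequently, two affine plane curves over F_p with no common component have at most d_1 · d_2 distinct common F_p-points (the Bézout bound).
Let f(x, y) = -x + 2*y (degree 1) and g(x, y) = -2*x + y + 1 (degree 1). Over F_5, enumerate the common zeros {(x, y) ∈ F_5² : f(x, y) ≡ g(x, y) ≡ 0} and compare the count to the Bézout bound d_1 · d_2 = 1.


Common zeros: {(4, 2)}; count = 1; Bézout bound = 1.

deg(f) = 1, deg(g) = 1, so Bézout bound = 1.
Scan x ∈ F_5. For each x, list the y ∈ F_5 with f(x, y) ≡ 0 and those with g(x, y) ≡ 0 (mod 5); the common zeros in that column are the intersection.
  x = 0: f ≡ 0 at y ∈ {0}; g ≡ 0 at y ∈ {4}; common: ∅.
  x = 1: f ≡ 0 at y ∈ {3}; g ≡ 0 at y ∈ {1}; common: ∅.
  x = 2: f ≡ 0 at y ∈ {1}; g ≡ 0 at y ∈ {3}; common: ∅.
  x = 3: f ≡ 0 at y ∈ {4}; g ≡ 0 at y ∈ {0}; common: ∅.
  x = 4: f ≡ 0 at y ∈ {2}; g ≡ 0 at y ∈ {2}; common: {2}.
Collecting: common zeros = {(4, 2)}, so the count is 1.
Comparison with the Bézout bound: 1 ≤ 1 = deg(f)·deg(g), as expected for curves with no common component (the bound is attained).


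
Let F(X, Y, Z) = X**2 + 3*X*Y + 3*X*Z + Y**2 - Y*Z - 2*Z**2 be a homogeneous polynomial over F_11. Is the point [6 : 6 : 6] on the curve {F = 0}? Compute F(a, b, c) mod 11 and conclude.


F(6,6,6) ≡ 4 (mod 11); P is NOT on the curve.

Evaluate F(6, 6, 6) term-by-term (mod 11).
  X**2 ↦ 1·36·1·1 = 36
  3*X*Y ↦ 3·6·6·1 = 108
  3*X*Z ↦ 3·6·1·6 = 108
  Y**2 ↦ 1·1·36·1 = 36
  -Y*Z ↦ -1·1·6·6 = -36
  -2*Z**2 ↦ -2·1·1·36 = -72
Sum: F(6, 6, 6) = (36) + (108) + (108) + (36) + (-36) + (-72) = 180.
Reducing mod 11: 180 ≡ 4 (mod 11).
Since F(a, b, c) ≡ 4 ≠ 0 (mod 11), P does NOT lie on the curve.


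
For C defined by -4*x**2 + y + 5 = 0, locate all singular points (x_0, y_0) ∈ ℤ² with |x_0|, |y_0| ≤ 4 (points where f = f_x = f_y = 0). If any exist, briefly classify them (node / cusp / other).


No singular points in the scanned grid; C is smooth there.

Compute partial derivatives:
  f_x = -8*x.
  f_y = 1.
f_y = 1 is a nonzero constant, so f_y never vanishes: no point (x, y) can satisfy f = f_x = f_y = 0. In particular no (x, y) ∈ {−4, ..., 4}² is singular; the curve is smooth.


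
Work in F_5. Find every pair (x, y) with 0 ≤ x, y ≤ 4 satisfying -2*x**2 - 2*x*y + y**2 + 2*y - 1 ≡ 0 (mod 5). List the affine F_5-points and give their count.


Affine F_5-points: {(2, 1)}; count = 1.

For each of the 25 pairs (x, y) ∈ F_5², evaluate f(x, y) mod 5. Record the zeros.
  x = 0: [0↦4, 1↦2, 2↦2, 3↦4, 4↦3]  zeros at y ∈ ∅
  x = 1: [0↦2, 1↦3, 2↦1, 3↦1, 4↦3]  zeros at y ∈ ∅
  x = 2: [0↦1, 1↦0, 2↦1, 3↦4, 4↦4]  zeros at y ∈ {1}
  x = 3: [0↦1, 1↦3, 2↦2, 3↦3, 4↦1]  zeros at y ∈ ∅
  x = 4: [0↦2, 1↦2, 2↦4, 3↦3, 4↦4]  zeros at y ∈ ∅
Collecting zeros: affine points = {(2, 1)}.
Total count |C(F_5)_aff| = 1.


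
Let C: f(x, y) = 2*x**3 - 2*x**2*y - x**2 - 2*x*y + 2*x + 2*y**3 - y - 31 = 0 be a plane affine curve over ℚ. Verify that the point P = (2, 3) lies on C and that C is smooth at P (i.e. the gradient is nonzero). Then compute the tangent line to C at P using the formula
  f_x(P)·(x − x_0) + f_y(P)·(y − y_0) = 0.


Tangent line at P: -8*x + 41*y - 107 = 0.

Step 1: f(2, 3) = 0, so P lies on C.
Step 2: partial derivatives
  f_x(x, y) = 6*x**2 - 4*x*y - 2*x - 2*y + 2, f_y(x, y) = -2*x**2 - 2*x + 6*y**2 - 1.
  f_x(P) = -8, f_y(P) = 41 (gradient nonzero, so P is smooth).
Step 3: tangent line at P: -8·(x − 2) + 41·(y − 3) = 0.
Expanding: -8*x + 41*y - 107 = 0.


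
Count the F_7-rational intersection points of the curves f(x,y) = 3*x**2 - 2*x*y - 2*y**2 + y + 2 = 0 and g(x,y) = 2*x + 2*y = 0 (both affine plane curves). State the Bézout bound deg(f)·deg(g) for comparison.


Common zeros: ∅; count = 0; Bézout bound = 2.

deg(f) = 2, deg(g) = 1, so Bézout bound = 2.
Scan x ∈ F_7. For each x, list the y ∈ F_7 with f(x, y) ≡ 0 and those with g(x, y) ≡ 0 (mod 7); the common zeros in that column are the intersection.
  x = 0: f ≡ 0 at y ∈ ∅; g ≡ 0 at y ∈ {0}; common: ∅.
  x = 1: f ≡ 0 at y ∈ ∅; g ≡ 0 at y ∈ {6}; common: ∅.
  x = 2: f ≡ 0 at y ∈ {0, 2}; g ≡ 0 at y ∈ {5}; common: ∅.
  x = 3: f ≡ 0 at y ∈ ∅; g ≡ 0 at y ∈ {4}; common: ∅.
  x = 4: f ≡ 0 at y ∈ {2, 5}; g ≡ 0 at y ∈ {3}; common: ∅.
  x = 5: f ≡ 0 at y ∈ {0, 6}; g ≡ 0 at y ∈ {2}; common: ∅.
  x = 6: f ≡ 0 at y ∈ {6}; g ≡ 0 at y ∈ {1}; common: ∅.
Collecting: common zeros = ∅, so the count is 0.
Comparison with the Bézout bound: 0 ≤ 2 = deg(f)·deg(g), as expected for curves with no common component (the affine F_7-count falls short of the bound because intersections may lie at infinity, over extension fields, or carry multiplicity).


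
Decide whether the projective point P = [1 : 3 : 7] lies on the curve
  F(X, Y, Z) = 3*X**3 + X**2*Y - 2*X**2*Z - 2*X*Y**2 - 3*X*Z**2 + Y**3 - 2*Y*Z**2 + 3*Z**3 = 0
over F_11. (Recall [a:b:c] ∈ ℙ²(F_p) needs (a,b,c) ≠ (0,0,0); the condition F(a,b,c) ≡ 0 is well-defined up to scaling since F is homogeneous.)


F(1,3,7) ≡ 6 (mod 11); P is NOT on the curve.

Evaluate F(1, 3, 7) term-by-term (mod 11).
  3*X**3 ↦ 3·1·1·1 = 3
  X**2*Y ↦ 1·1·3·1 = 3
  -2*X**2*Z ↦ -2·1·1·7 = -14
  -2*X*Y**2 ↦ -2·1·9·1 = -18
  -3*X*Z**2 ↦ -3·1·1·49 = -147
  Y**3 ↦ 1·1·27·1 = 27
  -2*Y*Z**2 ↦ -2·1·3·49 = -294
  3*Z**3 ↦ 3·1·1·343 = 1029
Sum: F(1, 3, 7) = (3) + (3) + (-14) + (-18) + (-147) + (27) + (-294) + (1029) = 589.
Reducing mod 11: 589 ≡ 6 (mod 11).
Since F(a, b, c) ≡ 6 ≠ 0 (mod 11), P does NOT lie on the curve.
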